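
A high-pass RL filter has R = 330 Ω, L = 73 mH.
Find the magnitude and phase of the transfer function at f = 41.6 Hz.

Step 1 — Angular frequency: ω = 2π·41.6 = 261.4 rad/s.
Step 2 — Transfer function: H(jω) = jωL/(R + jωL).
Step 3 — Numerator jωL = j·19.08; denominator R + jωL = 330 + j19.08.
Step 4 — H = 0.003332 + j0.05763.
Step 5 — Magnitude: |H| = 0.05772 (-24.8 dB); phase: φ = 86.7°.

|H| = 0.05772 (-24.8 dB), φ = 86.7°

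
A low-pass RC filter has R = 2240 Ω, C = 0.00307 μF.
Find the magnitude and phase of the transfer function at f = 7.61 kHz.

Step 1 — Angular frequency: ω = 2π·7610 = 4.782e+04 rad/s.
Step 2 — Transfer function: H(jω) = 1/(1 + jωRC).
Step 3 — Denominator: 1 + jωRC = 1 + j·4.782e+04·2240·3.07e-09 = 1 + j0.3288.
Step 4 — H = 0.9024 - j0.2967.
Step 5 — Magnitude: |H| = 0.95 (-0.4 dB); phase: φ = -18.2°.

|H| = 0.95 (-0.4 dB), φ = -18.2°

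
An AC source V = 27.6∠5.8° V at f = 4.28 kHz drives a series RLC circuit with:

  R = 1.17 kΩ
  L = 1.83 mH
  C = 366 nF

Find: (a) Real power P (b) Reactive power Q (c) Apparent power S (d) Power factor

Step 1 — Angular frequency: ω = 2π·f = 2π·4280 = 2.689e+04 rad/s.
Step 2 — Component impedances:
  R: Z = R = 1170 Ω
  L: Z = jωL = j·2.689e+04·0.00183 = 0 + j49.21 Ω
  C: Z = 1/(jωC) = -j/(ω·C) = 0 - j101.6 Ω
Step 3 — Series combination: Z_total = R + L + C = 1170 - j52.39 Ω = 1171∠-2.6° Ω.
Step 4 — Source phasor: V = 27.6∠5.8° V = 27.46 + j2.789 V.
Step 5 — Current: I = V / Z = 0.02332 + j0.003428 A = 0.02357∠8.4° A.
Step 6 — Complex power: S = V·I* = 0.6498 - j0.02909 VA.
Step 7 — Real power: P = Re(S) = 0.6498 W.
Step 8 — Reactive power: Q = Im(S) = -0.02909 VAR.
Step 9 — Apparent power: |S| = 0.6504 VA.
Step 10 — Power factor: PF = P/|S| = 0.999 (leading).

(a) P = 0.6498 W  (b) Q = -0.02909 VAR  (c) S = 0.6504 VA  (d) PF = 0.999 (leading)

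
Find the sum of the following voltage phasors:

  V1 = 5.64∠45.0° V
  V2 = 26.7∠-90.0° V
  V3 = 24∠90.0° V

Step 1 — Convert each phasor to rectangular form:
  V1 = 5.64·(cos(45.0°) + j·sin(45.0°)) = 3.988 + j3.988 V
  V2 = 26.7·(cos(-90.0°) + j·sin(-90.0°)) = 0 - j26.7 V
  V3 = 24·(cos(90.0°) + j·sin(90.0°)) = 0 + j24 V
Step 2 — Sum components: V_total = 3.988 + j1.288 V.
Step 3 — Convert to polar: |V_total| = 4.191 V, ∠V_total = 17.9°.

V_total = 4.191∠17.9° V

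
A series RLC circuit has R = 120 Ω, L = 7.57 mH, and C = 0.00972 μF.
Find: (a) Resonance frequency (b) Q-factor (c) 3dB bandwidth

Step 1 — Resonance: ω₀ = 1/√(LC) = 1/√(0.00757·9.72e-09) = 1.166e+05 rad/s.
Step 2 — f₀ = ω₀/(2π) = 1.855e+04 Hz.
Step 3 — Series Q: Q = ω₀L/R = 1.166e+05·0.00757/120 = 7.354.
Step 4 — Bandwidth: Δω = ω₀/Q = 1.585e+04 rad/s; BW = Δω/(2π) = 2523 Hz.

(a) f₀ = 1.855e+04 Hz  (b) Q = 7.354  (c) BW = 2523 Hz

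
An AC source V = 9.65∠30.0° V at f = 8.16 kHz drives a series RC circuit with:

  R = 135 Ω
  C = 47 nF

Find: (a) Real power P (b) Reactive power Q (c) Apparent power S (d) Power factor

Step 1 — Angular frequency: ω = 2π·f = 2π·8160 = 5.127e+04 rad/s.
Step 2 — Component impedances:
  R: Z = R = 135 Ω
  C: Z = 1/(jωC) = -j/(ω·C) = 0 - j415 Ω
Step 3 — Series combination: Z_total = R + C = 135 - j415 Ω = 436.4∠-72.0° Ω.
Step 4 — Source phasor: V = 9.65∠30.0° V = 8.357 + j4.825 V.
Step 5 — Current: I = V / Z = -0.00459 + j0.02163 A = 0.02211∠102.0° A.
Step 6 — Complex power: S = V·I* = 0.06601 - j0.2029 VA.
Step 7 — Real power: P = Re(S) = 0.06601 W.
Step 8 — Reactive power: Q = Im(S) = -0.2029 VAR.
Step 9 — Apparent power: |S| = 0.2134 VA.
Step 10 — Power factor: PF = P/|S| = 0.3094 (leading).

(a) P = 0.06601 W  (b) Q = -0.2029 VAR  (c) S = 0.2134 VA  (d) PF = 0.3094 (leading)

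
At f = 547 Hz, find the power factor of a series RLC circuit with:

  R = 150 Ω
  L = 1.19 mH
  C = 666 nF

Step 1 — Angular frequency: ω = 2π·f = 2π·547 = 3437 rad/s.
Step 2 — Component impedances:
  R: Z = R = 150 Ω
  L: Z = jωL = j·3437·0.00119 = 0 + j4.09 Ω
  C: Z = 1/(jωC) = -j/(ω·C) = 0 - j436.9 Ω
Step 3 — Series combination: Z_total = R + L + C = 150 - j432.8 Ω = 458∠-70.9° Ω.
Step 4 — Power factor: PF = cos(φ) = Re(Z)/|Z| = 150/458 = 0.3275.
Step 5 — Type: Im(Z) = -432.8 ⇒ leading (phase φ = -70.9°).

PF = 0.3275 (leading, φ = -70.9°)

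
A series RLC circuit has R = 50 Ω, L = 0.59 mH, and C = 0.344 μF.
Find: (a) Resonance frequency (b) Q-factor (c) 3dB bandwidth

Step 1 — Resonance: ω₀ = 1/√(LC) = 1/√(0.00059·3.44e-07) = 7.019e+04 rad/s.
Step 2 — f₀ = ω₀/(2π) = 1.117e+04 Hz.
Step 3 — Series Q: Q = ω₀L/R = 7.019e+04·0.00059/50 = 0.8283.
Step 4 — Bandwidth: Δω = ω₀/Q = 8.475e+04 rad/s; BW = Δω/(2π) = 1.349e+04 Hz.

(a) f₀ = 1.117e+04 Hz  (b) Q = 0.8283  (c) BW = 1.349e+04 Hz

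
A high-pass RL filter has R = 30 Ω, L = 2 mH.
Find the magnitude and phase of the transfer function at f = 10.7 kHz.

Step 1 — Angular frequency: ω = 2π·1.07e+04 = 6.723e+04 rad/s.
Step 2 — Transfer function: H(jω) = jωL/(R + jωL).
Step 3 — Numerator jωL = j·134.5; denominator R + jωL = 30 + j134.5.
Step 4 — H = 0.9526 + j0.2125.
Step 5 — Magnitude: |H| = 0.976 (-0.2 dB); phase: φ = 12.6°.

|H| = 0.976 (-0.2 dB), φ = 12.6°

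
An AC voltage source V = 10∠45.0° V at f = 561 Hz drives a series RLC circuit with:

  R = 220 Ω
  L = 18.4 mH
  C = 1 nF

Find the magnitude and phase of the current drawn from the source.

Step 1 — Angular frequency: ω = 2π·f = 2π·561 = 3525 rad/s.
Step 2 — Component impedances:
  R: Z = R = 220 Ω
  L: Z = jωL = j·3525·0.0184 = 0 + j64.86 Ω
  C: Z = 1/(jωC) = -j/(ω·C) = 0 - j2.837e+05 Ω
Step 3 — Series combination: Z_total = R + L + C = 220 - j2.836e+05 Ω = 2.836e+05∠-90.0° Ω.
Step 4 — Source phasor: V = 10∠45.0° V = 7.071 + j7.071 V.
Step 5 — Ohm's law: I = V / Z_total = (7.071 + j7.071) / (220 - j2.836e+05) = -2.491e-05 + j2.495e-05 A.
Step 6 — Convert to polar: |I| = 3.526e-05 A, ∠I = 135.0°.

I = 3.526e-05∠135.0° A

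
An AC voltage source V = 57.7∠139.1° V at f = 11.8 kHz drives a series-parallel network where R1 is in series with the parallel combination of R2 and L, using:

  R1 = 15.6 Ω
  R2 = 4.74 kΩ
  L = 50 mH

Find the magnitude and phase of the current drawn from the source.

Step 1 — Angular frequency: ω = 2π·f = 2π·1.18e+04 = 7.414e+04 rad/s.
Step 2 — Component impedances:
  R1: Z = R = 15.6 Ω
  R2: Z = R = 4740 Ω
  L: Z = jωL = j·7.414e+04·0.05 = 0 + j3707 Ω
Step 3 — Parallel branch: R2 || L = 1/(1/R2 + 1/L) = 1799 + j2300 Ω.
Step 4 — Series with R1: Z_total = R1 + (R2 || L) = 1815 + j2300 Ω = 2930∠51.7° Ω.
Step 5 — Source phasor: V = 57.7∠139.1° V = -43.61 + j37.78 V.
Step 6 — Ohm's law: I = V / Z_total = (-43.61 + j37.78) / (1815 + j2300) = 0.0009042 + j0.01967 A.
Step 7 — Convert to polar: |I| = 0.01969 A, ∠I = 87.4°.

I = 0.01969∠87.4° A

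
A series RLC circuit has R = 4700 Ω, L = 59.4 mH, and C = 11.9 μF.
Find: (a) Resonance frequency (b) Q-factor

Step 1 — Resonance condition Im(Z)=0 gives ω₀ = 1/√(LC).
Step 2 — ω₀ = 1/√(0.0594·1.19e-05) = 1189 rad/s.
Step 3 — f₀ = ω₀/(2π) = 189.3 Hz.
Step 4 — Series Q: Q = ω₀L/R = 1189·0.0594/4700 = 0.01503.

(a) f₀ = 189.3 Hz  (b) Q = 0.01503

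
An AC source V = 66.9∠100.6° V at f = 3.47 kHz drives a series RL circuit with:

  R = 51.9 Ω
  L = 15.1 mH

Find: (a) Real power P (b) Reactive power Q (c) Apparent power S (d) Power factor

Step 1 — Angular frequency: ω = 2π·f = 2π·3470 = 2.18e+04 rad/s.
Step 2 — Component impedances:
  R: Z = R = 51.9 Ω
  L: Z = jωL = j·2.18e+04·0.0151 = 0 + j329.2 Ω
Step 3 — Series combination: Z_total = R + L = 51.9 + j329.2 Ω = 333.3∠81.0° Ω.
Step 4 — Source phasor: V = 66.9∠100.6° V = -12.31 + j65.76 V.
Step 5 — Current: I = V / Z = 0.1891 + j0.0672 A = 0.2007∠19.6° A.
Step 6 — Complex power: S = V·I* = 2.091 + j13.26 VA.
Step 7 — Real power: P = Re(S) = 2.091 W.
Step 8 — Reactive power: Q = Im(S) = 13.26 VAR.
Step 9 — Apparent power: |S| = 13.43 VA.
Step 10 — Power factor: PF = P/|S| = 0.1557 (lagging).

(a) P = 2.091 W  (b) Q = 13.26 VAR  (c) S = 13.43 VA  (d) PF = 0.1557 (lagging)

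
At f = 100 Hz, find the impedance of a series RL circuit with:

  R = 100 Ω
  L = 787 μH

Step 1 — Angular frequency: ω = 2π·f = 2π·100 = 628.3 rad/s.
Step 2 — Component impedances:
  R: Z = R = 100 Ω
  L: Z = jωL = j·628.3·0.000787 = 0 + j0.4945 Ω
Step 3 — Series combination: Z_total = R + L = 100 + j0.4945 Ω = 100∠0.3° Ω.

Z = 100 + j0.4945 Ω = 100∠0.3° Ω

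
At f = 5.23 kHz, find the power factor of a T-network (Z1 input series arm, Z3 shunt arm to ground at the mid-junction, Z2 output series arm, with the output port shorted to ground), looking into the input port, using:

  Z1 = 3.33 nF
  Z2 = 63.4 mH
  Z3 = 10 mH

Step 1 — Angular frequency: ω = 2π·f = 2π·5230 = 3.286e+04 rad/s.
Step 2 — Component impedances:
  Z1: Z = 1/(jωC) = -j/(ω·C) = 0 - j9138 Ω
  Z2: Z = jωL = j·3.286e+04·0.0634 = 0 + j2083 Ω
  Z3: Z = jωL = j·3.286e+04·0.01 = 0 + j328.6 Ω
Step 3 — With the output port shorted to ground, the output series arm Z2 runs from the junction to ground; the shunt arm Z3 also runs from the junction to ground. They appear in parallel: Z3 || Z2 = 0 + j283.8 Ω.
Step 4 — Series with input arm Z1: Z_in = Z1 + (Z3 || Z2) = 0 - j8855 Ω = 8855∠-90.0° Ω.
Step 5 — Power factor: PF = cos(φ) = Re(Z)/|Z| = 0/8855 = 0.
Step 6 — Type: Im(Z) = -8855 ⇒ leading (phase φ = -90.0°).

PF = 0 (leading, φ = -90.0°)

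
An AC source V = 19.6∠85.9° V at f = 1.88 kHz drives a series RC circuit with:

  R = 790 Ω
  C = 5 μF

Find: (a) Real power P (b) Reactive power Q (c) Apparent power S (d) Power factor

Step 1 — Angular frequency: ω = 2π·f = 2π·1880 = 1.181e+04 rad/s.
Step 2 — Component impedances:
  R: Z = R = 790 Ω
  C: Z = 1/(jωC) = -j/(ω·C) = 0 - j16.93 Ω
Step 3 — Series combination: Z_total = R + C = 790 - j16.93 Ω = 790.2∠-1.2° Ω.
Step 4 — Source phasor: V = 19.6∠85.9° V = 1.401 + j19.55 V.
Step 5 — Current: I = V / Z = 0.001243 + j0.02477 A = 0.0248∠87.1° A.
Step 6 — Complex power: S = V·I* = 0.4861 - j0.01042 VA.
Step 7 — Real power: P = Re(S) = 0.4861 W.
Step 8 — Reactive power: Q = Im(S) = -0.01042 VAR.
Step 9 — Apparent power: |S| = 0.4862 VA.
Step 10 — Power factor: PF = P/|S| = 0.9998 (leading).

(a) P = 0.4861 W  (b) Q = -0.01042 VAR  (c) S = 0.4862 VA  (d) PF = 0.9998 (leading)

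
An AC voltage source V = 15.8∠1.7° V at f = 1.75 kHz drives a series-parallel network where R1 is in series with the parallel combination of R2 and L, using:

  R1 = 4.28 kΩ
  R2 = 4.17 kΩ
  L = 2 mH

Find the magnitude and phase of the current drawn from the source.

Step 1 — Angular frequency: ω = 2π·f = 2π·1750 = 1.1e+04 rad/s.
Step 2 — Component impedances:
  R1: Z = R = 4280 Ω
  R2: Z = R = 4170 Ω
  L: Z = jωL = j·1.1e+04·0.002 = 0 + j21.99 Ω
Step 3 — Parallel branch: R2 || L = 1/(1/R2 + 1/L) = 0.116 + j21.99 Ω.
Step 4 — Series with R1: Z_total = R1 + (R2 || L) = 4280 + j21.99 Ω = 4280∠0.3° Ω.
Step 5 — Source phasor: V = 15.8∠1.7° V = 15.79 + j0.4687 V.
Step 6 — Ohm's law: I = V / Z_total = (15.79 + j0.4687) / (4280 + j21.99) = 0.00369 + j9.055e-05 A.
Step 7 — Convert to polar: |I| = 0.003691 A, ∠I = 1.4°.

I = 0.003691∠1.4° A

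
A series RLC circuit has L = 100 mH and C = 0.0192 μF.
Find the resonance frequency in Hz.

Step 1 — Resonance condition Im(Z)=0 gives ω₀ = 1/√(LC).
Step 2 — ω₀ = 1/√(0.1·1.92e-08) = 2.282e+04 rad/s.
Step 3 — f₀ = ω₀/(2π) = 3632 Hz.

f₀ = 3632 Hz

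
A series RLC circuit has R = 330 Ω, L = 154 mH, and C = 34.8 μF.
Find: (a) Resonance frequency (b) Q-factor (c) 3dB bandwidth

Step 1 — Resonance condition Im(Z)=0 gives ω₀ = 1/√(LC).
Step 2 — ω₀ = 1/√(0.154·3.48e-05) = 432 rad/s.
Step 3 — f₀ = ω₀/(2π) = 68.75 Hz.
Step 4 — Series Q: Q = ω₀L/R = 432·0.154/330 = 0.2016.
Step 5 — 3dB bandwidth: Δω = ω₀/Q = 2143 rad/s; BW = Δω/(2π) = 341 Hz.

(a) f₀ = 68.75 Hz  (b) Q = 0.2016  (c) BW = 341 Hz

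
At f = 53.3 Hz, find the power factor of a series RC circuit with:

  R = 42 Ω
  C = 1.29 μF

Step 1 — Angular frequency: ω = 2π·f = 2π·53.3 = 334.9 rad/s.
Step 2 — Component impedances:
  R: Z = R = 42 Ω
  C: Z = 1/(jωC) = -j/(ω·C) = 0 - j2315 Ω
Step 3 — Series combination: Z_total = R + C = 42 - j2315 Ω = 2315∠-89.0° Ω.
Step 4 — Power factor: PF = cos(φ) = Re(Z)/|Z| = 42/2315 = 0.01814.
Step 5 — Type: Im(Z) = -2315 ⇒ leading (phase φ = -89.0°).

PF = 0.01814 (leading, φ = -89.0°)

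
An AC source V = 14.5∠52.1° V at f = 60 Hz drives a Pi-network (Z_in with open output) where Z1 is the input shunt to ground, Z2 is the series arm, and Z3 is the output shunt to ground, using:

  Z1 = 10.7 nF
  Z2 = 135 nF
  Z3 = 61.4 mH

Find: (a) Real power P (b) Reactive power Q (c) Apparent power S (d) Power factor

Step 1 — Angular frequency: ω = 2π·f = 2π·60 = 377 rad/s.
Step 2 — Component impedances:
  Z1: Z = 1/(jωC) = -j/(ω·C) = 0 - j2.479e+05 Ω
  Z2: Z = 1/(jωC) = -j/(ω·C) = 0 - j1.965e+04 Ω
  Z3: Z = jωL = j·377·0.0614 = 0 + j23.15 Ω
Step 3 — With open output, the series arm Z2 and the output shunt Z3 appear in series to ground: Z2 + Z3 = 0 - j1.963e+04 Ω.
Step 4 — Parallel with input shunt Z1: Z_in = Z1 || (Z2 + Z3) = 0 - j1.819e+04 Ω = 1.819e+04∠-90.0° Ω.
Step 5 — Source phasor: V = 14.5∠52.1° V = 8.907 + j11.44 V.
Step 6 — Current: I = V / Z = -0.0006292 + j0.0004898 A = 0.0007973∠142.1° A.
Step 7 — Complex power: S = V·I* = 0 - j0.01156 VA.
Step 8 — Real power: P = Re(S) = 0 W.
Step 9 — Reactive power: Q = Im(S) = -0.01156 VAR.
Step 10 — Apparent power: |S| = 0.01156 VA.
Step 11 — Power factor: PF = P/|S| = 0 (leading).

(a) P = 0 W  (b) Q = -0.01156 VAR  (c) S = 0.01156 VA  (d) PF = 0 (leading)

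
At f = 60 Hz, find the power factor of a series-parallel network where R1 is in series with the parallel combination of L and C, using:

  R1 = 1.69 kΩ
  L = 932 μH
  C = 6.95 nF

Step 1 — Angular frequency: ω = 2π·f = 2π·60 = 377 rad/s.
Step 2 — Component impedances:
  R1: Z = R = 1690 Ω
  L: Z = jωL = j·377·0.000932 = 0 + j0.3514 Ω
  C: Z = 1/(jωC) = -j/(ω·C) = 0 - j3.817e+05 Ω
Step 3 — Parallel branch: L || C = 1/(1/L + 1/C) = 0 + j0.3514 Ω.
Step 4 — Series with R1: Z_total = R1 + (L || C) = 1690 + j0.3514 Ω = 1690∠0.0° Ω.
Step 5 — Power factor: PF = cos(φ) = Re(Z)/|Z| = 1690/1690 = 1.
Step 6 — Type: Im(Z) = 0.3514 ⇒ lagging (phase φ = 0.0°).

PF = 1 (lagging, φ = 0.0°)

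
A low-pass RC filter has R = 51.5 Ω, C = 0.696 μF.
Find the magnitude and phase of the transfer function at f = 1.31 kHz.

Step 1 — Angular frequency: ω = 2π·1310 = 8231 rad/s.
Step 2 — Transfer function: H(jω) = 1/(1 + jωRC).
Step 3 — Denominator: 1 + jωRC = 1 + j·8231·51.5·6.96e-07 = 1 + j0.295.
Step 4 — H = 0.9199 - j0.2714.
Step 5 — Magnitude: |H| = 0.9591 (-0.4 dB); phase: φ = -16.4°.

|H| = 0.9591 (-0.4 dB), φ = -16.4°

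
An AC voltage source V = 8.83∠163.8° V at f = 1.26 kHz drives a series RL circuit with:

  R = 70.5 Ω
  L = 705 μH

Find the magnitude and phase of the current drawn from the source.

Step 1 — Angular frequency: ω = 2π·f = 2π·1260 = 7917 rad/s.
Step 2 — Component impedances:
  R: Z = R = 70.5 Ω
  L: Z = jωL = j·7917·0.000705 = 0 + j5.581 Ω
Step 3 — Series combination: Z_total = R + L = 70.5 + j5.581 Ω = 70.72∠4.5° Ω.
Step 4 — Source phasor: V = 8.83∠163.8° V = -8.479 + j2.463 V.
Step 5 — Ohm's law: I = V / Z_total = (-8.479 + j2.463) / (70.5 + j5.581) = -0.1168 + j0.04419 A.
Step 6 — Convert to polar: |I| = 0.1249 A, ∠I = 159.3°.

I = 0.1249∠159.3° A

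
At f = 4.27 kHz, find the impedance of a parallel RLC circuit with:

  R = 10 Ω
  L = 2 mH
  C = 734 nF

Step 1 — Angular frequency: ω = 2π·f = 2π·4270 = 2.683e+04 rad/s.
Step 2 — Component impedances:
  R: Z = R = 10 Ω
  L: Z = jωL = j·2.683e+04·0.002 = 0 + j53.66 Ω
  C: Z = 1/(jωC) = -j/(ω·C) = 0 - j50.78 Ω
Step 3 — Parallel combination: 1/Z_total = 1/R + 1/L + 1/C; Z_total = 9.999 - j0.1056 Ω = 9.999∠-0.6° Ω.

Z = 9.999 - j0.1056 Ω = 9.999∠-0.6° Ω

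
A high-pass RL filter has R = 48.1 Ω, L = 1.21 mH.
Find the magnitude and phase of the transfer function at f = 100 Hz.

Step 1 — Angular frequency: ω = 2π·100 = 628.3 rad/s.
Step 2 — Transfer function: H(jω) = jωL/(R + jωL).
Step 3 — Numerator jωL = j·0.7603; denominator R + jωL = 48.1 + j0.7603.
Step 4 — H = 0.0002498 + j0.0158.
Step 5 — Magnitude: |H| = 0.0158 (-36.0 dB); phase: φ = 89.1°.

|H| = 0.0158 (-36.0 dB), φ = 89.1°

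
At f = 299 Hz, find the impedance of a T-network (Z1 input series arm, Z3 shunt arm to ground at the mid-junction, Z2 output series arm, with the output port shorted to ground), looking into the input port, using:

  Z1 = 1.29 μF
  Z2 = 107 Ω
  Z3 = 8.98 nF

Step 1 — Angular frequency: ω = 2π·f = 2π·299 = 1879 rad/s.
Step 2 — Component impedances:
  Z1: Z = 1/(jωC) = -j/(ω·C) = 0 - j412.6 Ω
  Z2: Z = R = 107 Ω
  Z3: Z = 1/(jωC) = -j/(ω·C) = 0 - j5.928e+04 Ω
Step 3 — With the output port shorted to ground, the output series arm Z2 runs from the junction to ground; the shunt arm Z3 also runs from the junction to ground. They appear in parallel: Z3 || Z2 = 107 - j0.1931 Ω.
Step 4 — Series with input arm Z1: Z_in = Z1 + (Z3 || Z2) = 107 - j412.8 Ω = 426.5∠-75.5° Ω.

Z = 107 - j412.8 Ω = 426.5∠-75.5° Ω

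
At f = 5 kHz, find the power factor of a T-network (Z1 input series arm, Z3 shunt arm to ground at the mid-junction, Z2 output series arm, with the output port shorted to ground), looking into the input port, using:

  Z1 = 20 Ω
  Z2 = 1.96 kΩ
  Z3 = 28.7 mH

Step 1 — Angular frequency: ω = 2π·f = 2π·5000 = 3.142e+04 rad/s.
Step 2 — Component impedances:
  Z1: Z = R = 20 Ω
  Z2: Z = R = 1960 Ω
  Z3: Z = jωL = j·3.142e+04·0.0287 = 0 + j901.6 Ω
Step 3 — With the output port shorted to ground, the output series arm Z2 runs from the junction to ground; the shunt arm Z3 also runs from the junction to ground. They appear in parallel: Z3 || Z2 = 342.3 + j744.2 Ω.
Step 4 — Series with input arm Z1: Z_in = Z1 + (Z3 || Z2) = 362.3 + j744.2 Ω = 827.7∠64.0° Ω.
Step 5 — Power factor: PF = cos(φ) = Re(Z)/|Z| = 362.33/827.68 = 0.4378.
Step 6 — Type: Im(Z) = 744.2 ⇒ lagging (phase φ = 64.0°).

PF = 0.4378 (lagging, φ = 64.0°)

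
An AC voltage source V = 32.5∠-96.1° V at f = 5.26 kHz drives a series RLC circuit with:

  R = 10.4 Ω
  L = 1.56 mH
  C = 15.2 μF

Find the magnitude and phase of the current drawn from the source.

Step 1 — Angular frequency: ω = 2π·f = 2π·5260 = 3.305e+04 rad/s.
Step 2 — Component impedances:
  R: Z = R = 10.4 Ω
  L: Z = jωL = j·3.305e+04·0.00156 = 0 + j51.56 Ω
  C: Z = 1/(jωC) = -j/(ω·C) = 0 - j1.991 Ω
Step 3 — Series combination: Z_total = R + L + C = 10.4 + j49.57 Ω = 50.65∠78.2° Ω.
Step 4 — Source phasor: V = 32.5∠-96.1° V = -3.454 - j32.32 V.
Step 5 — Ohm's law: I = V / Z_total = (-3.454 - j32.32) / (10.4 + j49.57) = -0.6385 - j0.06429 A.
Step 6 — Convert to polar: |I| = 0.6417 A, ∠I = -174.3°.

I = 0.6417∠-174.3° A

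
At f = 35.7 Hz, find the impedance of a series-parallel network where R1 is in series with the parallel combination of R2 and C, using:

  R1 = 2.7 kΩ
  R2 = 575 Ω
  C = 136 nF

Step 1 — Angular frequency: ω = 2π·f = 2π·35.7 = 224.3 rad/s.
Step 2 — Component impedances:
  R1: Z = R = 2700 Ω
  R2: Z = R = 575 Ω
  C: Z = 1/(jωC) = -j/(ω·C) = 0 - j3.278e+04 Ω
Step 3 — Parallel branch: R2 || C = 1/(1/R2 + 1/C) = 574.8 - j10.08 Ω.
Step 4 — Series with R1: Z_total = R1 + (R2 || C) = 3275 - j10.08 Ω = 3275∠-0.2° Ω.

Z = 3275 - j10.08 Ω = 3275∠-0.2° Ω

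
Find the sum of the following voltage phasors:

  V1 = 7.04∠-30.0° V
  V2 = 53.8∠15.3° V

Step 1 — Convert each phasor to rectangular form:
  V1 = 7.04·(cos(-30.0°) + j·sin(-30.0°)) = 6.097 - j3.52 V
  V2 = 53.8·(cos(15.3°) + j·sin(15.3°)) = 51.89 + j14.2 V
Step 2 — Sum components: V_total = 57.99 + j10.68 V.
Step 3 — Convert to polar: |V_total| = 58.96 V, ∠V_total = 10.4°.

V_total = 58.96∠10.4° V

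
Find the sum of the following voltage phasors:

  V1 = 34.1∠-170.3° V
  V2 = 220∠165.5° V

Step 1 — Convert each phasor to rectangular form:
  V1 = 34.1·(cos(-170.3°) + j·sin(-170.3°)) = -33.61 - j5.745 V
  V2 = 220·(cos(165.5°) + j·sin(165.5°)) = -213 + j55.08 V
Step 2 — Sum components: V_total = -246.6 + j49.34 V.
Step 3 — Convert to polar: |V_total| = 251.5 V, ∠V_total = 168.7°.

V_total = 251.5∠168.7° V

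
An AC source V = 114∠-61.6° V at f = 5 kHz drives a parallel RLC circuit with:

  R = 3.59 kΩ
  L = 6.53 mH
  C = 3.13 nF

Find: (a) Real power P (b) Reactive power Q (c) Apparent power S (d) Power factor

Step 1 — Angular frequency: ω = 2π·f = 2π·5000 = 3.142e+04 rad/s.
Step 2 — Component impedances:
  R: Z = R = 3590 Ω
  L: Z = jωL = j·3.142e+04·0.00653 = 0 + j205.1 Ω
  C: Z = 1/(jωC) = -j/(ω·C) = 0 - j1.017e+04 Ω
Step 3 — Parallel combination: 1/Z_total = 1/R + 1/L + 1/C; Z_total = 12.17 + j208.7 Ω = 209∠86.7° Ω.
Step 4 — Source phasor: V = 114∠-61.6° V = 54.22 - j100.3 V.
Step 5 — Current: I = V / Z = -0.4639 - j0.2869 A = 0.5454∠-148.3° A.
Step 6 — Complex power: S = V·I* = 3.62 + j62.07 VA.
Step 7 — Real power: P = Re(S) = 3.62 W.
Step 8 — Reactive power: Q = Im(S) = 62.07 VAR.
Step 9 — Apparent power: |S| = 62.18 VA.
Step 10 — Power factor: PF = P/|S| = 0.05822 (lagging).

(a) P = 3.62 W  (b) Q = 62.07 VAR  (c) S = 62.18 VA  (d) PF = 0.05822 (lagging)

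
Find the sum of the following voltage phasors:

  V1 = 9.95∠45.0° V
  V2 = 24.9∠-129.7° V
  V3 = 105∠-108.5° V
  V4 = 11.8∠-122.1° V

Step 1 — Convert each phasor to rectangular form:
  V1 = 9.95·(cos(45.0°) + j·sin(45.0°)) = 7.036 + j7.036 V
  V2 = 24.9·(cos(-129.7°) + j·sin(-129.7°)) = -15.91 - j19.16 V
  V3 = 105·(cos(-108.5°) + j·sin(-108.5°)) = -33.32 - j99.57 V
  V4 = 11.8·(cos(-122.1°) + j·sin(-122.1°)) = -6.271 - j9.996 V
Step 2 — Sum components: V_total = -48.46 - j121.7 V.
Step 3 — Convert to polar: |V_total| = 131 V, ∠V_total = -111.7°.

V_total = 131∠-111.7° V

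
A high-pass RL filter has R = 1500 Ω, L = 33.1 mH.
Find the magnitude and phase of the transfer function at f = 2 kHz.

Step 1 — Angular frequency: ω = 2π·2000 = 1.257e+04 rad/s.
Step 2 — Transfer function: H(jω) = jωL/(R + jωL).
Step 3 — Numerator jωL = j·415.9; denominator R + jωL = 1500 + j415.9.
Step 4 — H = 0.0714 + j0.2575.
Step 5 — Magnitude: |H| = 0.2672 (-11.5 dB); phase: φ = 74.5°.

|H| = 0.2672 (-11.5 dB), φ = 74.5°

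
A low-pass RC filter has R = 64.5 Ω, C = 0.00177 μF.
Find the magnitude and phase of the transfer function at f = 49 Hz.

Step 1 — Angular frequency: ω = 2π·49 = 307.9 rad/s.
Step 2 — Transfer function: H(jω) = 1/(1 + jωRC).
Step 3 — Denominator: 1 + jωRC = 1 + j·307.9·64.5·1.77e-09 = 1 + j3.515e-05.
Step 4 — H = 1 - j3.515e-05.
Step 5 — Magnitude: |H| = 1 (-0.0 dB); phase: φ = -0.0°.

|H| = 1 (-0.0 dB), φ = -0.0°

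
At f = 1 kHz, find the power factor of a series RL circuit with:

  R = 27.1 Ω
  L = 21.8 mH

Step 1 — Angular frequency: ω = 2π·f = 2π·1000 = 6283 rad/s.
Step 2 — Component impedances:
  R: Z = R = 27.1 Ω
  L: Z = jωL = j·6283·0.0218 = 0 + j137 Ω
Step 3 — Series combination: Z_total = R + L = 27.1 + j137 Ω = 139.6∠78.8° Ω.
Step 4 — Power factor: PF = cos(φ) = Re(Z)/|Z| = 27.1/139.6 = 0.1941.
Step 5 — Type: Im(Z) = 137 ⇒ lagging (phase φ = 78.8°).

PF = 0.1941 (lagging, φ = 78.8°)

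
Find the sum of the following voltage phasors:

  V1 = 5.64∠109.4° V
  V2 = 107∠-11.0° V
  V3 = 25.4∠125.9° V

Step 1 — Convert each phasor to rectangular form:
  V1 = 5.64·(cos(109.4°) + j·sin(109.4°)) = -1.873 + j5.32 V
  V2 = 107·(cos(-11.0°) + j·sin(-11.0°)) = 105 - j20.42 V
  V3 = 25.4·(cos(125.9°) + j·sin(125.9°)) = -14.89 + j20.58 V
Step 2 — Sum components: V_total = 88.27 + j5.478 V.
Step 3 — Convert to polar: |V_total| = 88.44 V, ∠V_total = 3.6°.

V_total = 88.44∠3.6° V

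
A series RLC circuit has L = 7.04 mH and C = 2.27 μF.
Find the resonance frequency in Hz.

Step 1 — Resonance condition Im(Z)=0 gives ω₀ = 1/√(LC).
Step 2 — ω₀ = 1/√(0.00704·2.27e-06) = 7910 rad/s.
Step 3 — f₀ = ω₀/(2π) = 1259 Hz.

f₀ = 1259 Hz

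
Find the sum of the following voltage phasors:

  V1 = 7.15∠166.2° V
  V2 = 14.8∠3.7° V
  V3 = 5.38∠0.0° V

Step 1 — Convert each phasor to rectangular form:
  V1 = 7.15·(cos(166.2°) + j·sin(166.2°)) = -6.944 + j1.706 V
  V2 = 14.8·(cos(3.7°) + j·sin(3.7°)) = 14.77 + j0.9551 V
  V3 = 5.38·(cos(0.0°) + j·sin(0.0°)) = 5.38 V
Step 2 — Sum components: V_total = 13.21 + j2.661 V.
Step 3 — Convert to polar: |V_total| = 13.47 V, ∠V_total = 11.4°.

V_total = 13.47∠11.4° V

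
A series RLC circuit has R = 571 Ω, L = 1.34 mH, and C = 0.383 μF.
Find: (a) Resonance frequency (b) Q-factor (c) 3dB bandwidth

Step 1 — Resonance condition Im(Z)=0 gives ω₀ = 1/√(LC).
Step 2 — ω₀ = 1/√(0.00134·3.83e-07) = 4.414e+04 rad/s.
Step 3 — f₀ = ω₀/(2π) = 7025 Hz.
Step 4 — Series Q: Q = ω₀L/R = 4.414e+04·0.00134/571 = 0.1036.
Step 5 — 3dB bandwidth: Δω = ω₀/Q = 4.261e+05 rad/s; BW = Δω/(2π) = 6.782e+04 Hz.

(a) f₀ = 7025 Hz  (b) Q = 0.1036  (c) BW = 6.782e+04 Hz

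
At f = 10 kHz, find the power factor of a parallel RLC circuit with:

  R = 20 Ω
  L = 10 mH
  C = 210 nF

Step 1 — Angular frequency: ω = 2π·f = 2π·1e+04 = 6.283e+04 rad/s.
Step 2 — Component impedances:
  R: Z = R = 20 Ω
  L: Z = jωL = j·6.283e+04·0.01 = 0 + j628.3 Ω
  C: Z = 1/(jωC) = -j/(ω·C) = 0 - j75.79 Ω
Step 3 — Parallel combination: 1/Z_total = 1/R + 1/L + 1/C; Z_total = 18.98 - j4.404 Ω = 19.48∠-13.1° Ω.
Step 4 — Power factor: PF = cos(φ) = Re(Z)/|Z| = 18.978/19.482 = 0.9741.
Step 5 — Type: Im(Z) = -4.404 ⇒ leading (phase φ = -13.1°).

PF = 0.9741 (leading, φ = -13.1°)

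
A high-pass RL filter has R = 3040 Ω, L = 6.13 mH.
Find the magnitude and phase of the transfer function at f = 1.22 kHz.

Step 1 — Angular frequency: ω = 2π·1220 = 7665 rad/s.
Step 2 — Transfer function: H(jω) = jωL/(R + jωL).
Step 3 — Numerator jωL = j·46.99; denominator R + jωL = 3040 + j46.99.
Step 4 — H = 0.0002389 + j0.01545.
Step 5 — Magnitude: |H| = 0.01546 (-36.2 dB); phase: φ = 89.1°.

|H| = 0.01546 (-36.2 dB), φ = 89.1°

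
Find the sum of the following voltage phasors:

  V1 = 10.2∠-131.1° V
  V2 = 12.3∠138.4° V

Step 1 — Convert each phasor to rectangular form:
  V1 = 10.2·(cos(-131.1°) + j·sin(-131.1°)) = -6.705 - j7.686 V
  V2 = 12.3·(cos(138.4°) + j·sin(138.4°)) = -9.198 + j8.166 V
Step 2 — Sum components: V_total = -15.9 + j0.4799 V.
Step 3 — Convert to polar: |V_total| = 15.91 V, ∠V_total = 178.3°.

V_total = 15.91∠178.3° V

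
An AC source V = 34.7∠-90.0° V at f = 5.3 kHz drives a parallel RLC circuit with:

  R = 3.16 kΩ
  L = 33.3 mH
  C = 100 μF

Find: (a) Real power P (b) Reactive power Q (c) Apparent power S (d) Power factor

Step 1 — Angular frequency: ω = 2π·f = 2π·5300 = 3.33e+04 rad/s.
Step 2 — Component impedances:
  R: Z = R = 3160 Ω
  L: Z = jωL = j·3.33e+04·0.0333 = 0 + j1109 Ω
  C: Z = 1/(jωC) = -j/(ω·C) = 0 - j0.3003 Ω
Step 3 — Parallel combination: 1/Z_total = 1/R + 1/L + 1/C; Z_total = 2.855e-05 - j0.3004 Ω = 0.3004∠-90.0° Ω.
Step 4 — Source phasor: V = 34.7∠-90.0° V = 0 - j34.7 V.
Step 5 — Current: I = V / Z = 115.5 - j0.01098 A = 115.5∠-0.0° A.
Step 6 — Complex power: S = V·I* = 0.381 - j4009 VA.
Step 7 — Real power: P = Re(S) = 0.381 W.
Step 8 — Reactive power: Q = Im(S) = -4009 VAR.
Step 9 — Apparent power: |S| = 4009 VA.
Step 10 — Power factor: PF = P/|S| = 9.505e-05 (leading).

(a) P = 0.381 W  (b) Q = -4009 VAR  (c) S = 4009 VA  (d) PF = 9.505e-05 (leading)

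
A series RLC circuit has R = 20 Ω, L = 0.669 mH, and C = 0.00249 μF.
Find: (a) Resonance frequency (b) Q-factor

Step 1 — Resonance condition Im(Z)=0 gives ω₀ = 1/√(LC).
Step 2 — ω₀ = 1/√(0.000669·2.49e-09) = 7.748e+05 rad/s.
Step 3 — f₀ = ω₀/(2π) = 1.233e+05 Hz.
Step 4 — Series Q: Q = ω₀L/R = 7.748e+05·0.000669/20 = 25.92.

(a) f₀ = 1.233e+05 Hz  (b) Q = 25.92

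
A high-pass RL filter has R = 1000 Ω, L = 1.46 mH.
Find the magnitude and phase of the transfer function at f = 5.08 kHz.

Step 1 — Angular frequency: ω = 2π·5080 = 3.192e+04 rad/s.
Step 2 — Transfer function: H(jω) = jωL/(R + jωL).
Step 3 — Numerator jωL = j·46.6; denominator R + jωL = 1000 + j46.6.
Step 4 — H = 0.002167 + j0.0465.
Step 5 — Magnitude: |H| = 0.04655 (-26.6 dB); phase: φ = 87.3°.

|H| = 0.04655 (-26.6 dB), φ = 87.3°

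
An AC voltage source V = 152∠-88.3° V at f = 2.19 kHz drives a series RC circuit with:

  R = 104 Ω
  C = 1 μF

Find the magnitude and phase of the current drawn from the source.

Step 1 — Angular frequency: ω = 2π·f = 2π·2190 = 1.376e+04 rad/s.
Step 2 — Component impedances:
  R: Z = R = 104 Ω
  C: Z = 1/(jωC) = -j/(ω·C) = 0 - j72.67 Ω
Step 3 — Series combination: Z_total = R + C = 104 - j72.67 Ω = 126.9∠-34.9° Ω.
Step 4 — Source phasor: V = 152∠-88.3° V = 4.509 - j151.9 V.
Step 5 — Ohm's law: I = V / Z_total = (4.509 - j151.9) / (104 - j72.67) = 0.7151 - j0.9612 A.
Step 6 — Convert to polar: |I| = 1.198 A, ∠I = -53.4°.

I = 1.198∠-53.4° A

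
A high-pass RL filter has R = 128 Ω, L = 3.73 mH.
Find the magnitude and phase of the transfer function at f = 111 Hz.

Step 1 — Angular frequency: ω = 2π·111 = 697.4 rad/s.
Step 2 — Transfer function: H(jω) = jωL/(R + jωL).
Step 3 — Numerator jωL = j·2.601; denominator R + jωL = 128 + j2.601.
Step 4 — H = 0.0004129 + j0.02032.
Step 5 — Magnitude: |H| = 0.02032 (-33.8 dB); phase: φ = 88.8°.

|H| = 0.02032 (-33.8 dB), φ = 88.8°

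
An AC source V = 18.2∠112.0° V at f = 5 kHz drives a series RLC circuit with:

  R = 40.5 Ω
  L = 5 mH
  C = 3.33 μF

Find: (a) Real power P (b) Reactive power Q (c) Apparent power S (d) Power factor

Step 1 — Angular frequency: ω = 2π·f = 2π·5000 = 3.142e+04 rad/s.
Step 2 — Component impedances:
  R: Z = R = 40.5 Ω
  L: Z = jωL = j·3.142e+04·0.005 = 0 + j157.1 Ω
  C: Z = 1/(jωC) = -j/(ω·C) = 0 - j9.559 Ω
Step 3 — Series combination: Z_total = R + L + C = 40.5 + j147.5 Ω = 153∠74.6° Ω.
Step 4 — Source phasor: V = 18.2∠112.0° V = -6.818 + j16.87 V.
Step 5 — Current: I = V / Z = 0.09457 + j0.07218 A = 0.119∠37.4° A.
Step 6 — Complex power: S = V·I* = 0.5732 + j2.088 VA.
Step 7 — Real power: P = Re(S) = 0.5732 W.
Step 8 — Reactive power: Q = Im(S) = 2.088 VAR.
Step 9 — Apparent power: |S| = 2.165 VA.
Step 10 — Power factor: PF = P/|S| = 0.2647 (lagging).

(a) P = 0.5732 W  (b) Q = 2.088 VAR  (c) S = 2.165 VA  (d) PF = 0.2647 (lagging)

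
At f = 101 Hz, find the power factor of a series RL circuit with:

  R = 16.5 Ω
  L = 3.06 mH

Step 1 — Angular frequency: ω = 2π·f = 2π·101 = 634.6 rad/s.
Step 2 — Component impedances:
  R: Z = R = 16.5 Ω
  L: Z = jωL = j·634.6·0.00306 = 0 + j1.942 Ω
Step 3 — Series combination: Z_total = R + L = 16.5 + j1.942 Ω = 16.61∠6.7° Ω.
Step 4 — Power factor: PF = cos(φ) = Re(Z)/|Z| = 16.5/16.614 = 0.9931.
Step 5 — Type: Im(Z) = 1.942 ⇒ lagging (phase φ = 6.7°).

PF = 0.9931 (lagging, φ = 6.7°)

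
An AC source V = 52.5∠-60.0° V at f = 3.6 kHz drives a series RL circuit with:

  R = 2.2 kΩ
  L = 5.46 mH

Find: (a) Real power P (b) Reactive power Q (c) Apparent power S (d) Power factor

Step 1 — Angular frequency: ω = 2π·f = 2π·3600 = 2.262e+04 rad/s.
Step 2 — Component impedances:
  R: Z = R = 2200 Ω
  L: Z = jωL = j·2.262e+04·0.00546 = 0 + j123.5 Ω
Step 3 — Series combination: Z_total = R + L = 2200 + j123.5 Ω = 2203∠3.2° Ω.
Step 4 — Source phasor: V = 52.5∠-60.0° V = 26.25 - j45.47 V.
Step 5 — Current: I = V / Z = 0.01074 - j0.02127 A = 0.02383∠-63.2° A.
Step 6 — Complex power: S = V·I* = 1.249 + j0.07011 VA.
Step 7 — Real power: P = Re(S) = 1.249 W.
Step 8 — Reactive power: Q = Im(S) = 0.07011 VAR.
Step 9 — Apparent power: |S| = 1.251 VA.
Step 10 — Power factor: PF = P/|S| = 0.9984 (lagging).

(a) P = 1.249 W  (b) Q = 0.07011 VAR  (c) S = 1.251 VA  (d) PF = 0.9984 (lagging)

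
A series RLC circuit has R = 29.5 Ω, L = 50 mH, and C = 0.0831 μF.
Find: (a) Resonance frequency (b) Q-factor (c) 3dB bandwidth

Step 1 — Resonance condition Im(Z)=0 gives ω₀ = 1/√(LC).
Step 2 — ω₀ = 1/√(0.05·8.31e-08) = 1.551e+04 rad/s.
Step 3 — f₀ = ω₀/(2π) = 2469 Hz.
Step 4 — Series Q: Q = ω₀L/R = 1.551e+04·0.05/29.5 = 26.29.
Step 5 — 3dB bandwidth: Δω = ω₀/Q = 590 rad/s; BW = Δω/(2π) = 93.9 Hz.

(a) f₀ = 2469 Hz  (b) Q = 26.29  (c) BW = 93.9 Hz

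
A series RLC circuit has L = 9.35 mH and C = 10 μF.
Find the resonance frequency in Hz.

Step 1 — Resonance condition Im(Z)=0 gives ω₀ = 1/√(LC).
Step 2 — ω₀ = 1/√(0.00935·1e-05) = 3270 rad/s.
Step 3 — f₀ = ω₀/(2π) = 520.5 Hz.

f₀ = 520.5 Hz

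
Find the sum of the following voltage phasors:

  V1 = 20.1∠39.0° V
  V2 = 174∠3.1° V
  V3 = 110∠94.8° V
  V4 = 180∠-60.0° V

Step 1 — Convert each phasor to rectangular form:
  V1 = 20.1·(cos(39.0°) + j·sin(39.0°)) = 15.62 + j12.65 V
  V2 = 174·(cos(3.1°) + j·sin(3.1°)) = 173.7 + j9.41 V
  V3 = 110·(cos(94.8°) + j·sin(94.8°)) = -9.205 + j109.6 V
  V4 = 180·(cos(-60.0°) + j·sin(-60.0°)) = 90 - j155.9 V
Step 2 — Sum components: V_total = 270.2 - j24.21 V.
Step 3 — Convert to polar: |V_total| = 271.2 V, ∠V_total = -5.1°.

V_total = 271.2∠-5.1° V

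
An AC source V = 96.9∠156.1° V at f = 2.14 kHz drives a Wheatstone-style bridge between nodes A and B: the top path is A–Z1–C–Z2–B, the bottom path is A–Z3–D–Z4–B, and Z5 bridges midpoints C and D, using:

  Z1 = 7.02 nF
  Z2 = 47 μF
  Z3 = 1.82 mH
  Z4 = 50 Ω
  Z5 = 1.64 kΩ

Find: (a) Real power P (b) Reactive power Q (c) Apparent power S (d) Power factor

Step 1 — Angular frequency: ω = 2π·f = 2π·2140 = 1.345e+04 rad/s.
Step 2 — Component impedances:
  Z1: Z = 1/(jωC) = -j/(ω·C) = 0 - j1.059e+04 Ω
  Z2: Z = 1/(jωC) = -j/(ω·C) = 0 - j1.582 Ω
  Z3: Z = jωL = j·1.345e+04·0.00182 = 0 + j24.47 Ω
  Z4: Z = R = 50 Ω
  Z5: Z = R = 1640 Ω
Step 3 — Bridge requires nodal analysis (the Z5 bridge couples midpoints C and D, so the two paths cannot be reduced to a simple series/parallel combination). Setting node B to ground and injecting 1 A at node A, the 3-node admittance system at A, C, D solves to V_A = Z_AB = 48.75 + j24.3 Ω = 54.47∠26.5° Ω.
Step 4 — Source phasor: V = 96.9∠156.1° V = -88.59 + j39.26 V.
Step 5 — Current: I = V / Z = -1.134 + j1.371 A = 1.779∠129.6° A.
Step 6 — Complex power: S = V·I* = 154.3 + j76.92 VA.
Step 7 — Real power: P = Re(S) = 154.3 W.
Step 8 — Reactive power: Q = Im(S) = 76.92 VAR.
Step 9 — Apparent power: |S| = 172.4 VA.
Step 10 — Power factor: PF = P/|S| = 0.8949 (lagging).

(a) P = 154.3 W  (b) Q = 76.92 VAR  (c) S = 172.4 VA  (d) PF = 0.8949 (lagging)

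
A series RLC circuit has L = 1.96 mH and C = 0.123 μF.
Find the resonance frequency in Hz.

Step 1 — Resonance condition Im(Z)=0 gives ω₀ = 1/√(LC).
Step 2 — ω₀ = 1/√(0.00196·1.23e-07) = 6.44e+04 rad/s.
Step 3 — f₀ = ω₀/(2π) = 1.025e+04 Hz.

f₀ = 1.025e+04 Hz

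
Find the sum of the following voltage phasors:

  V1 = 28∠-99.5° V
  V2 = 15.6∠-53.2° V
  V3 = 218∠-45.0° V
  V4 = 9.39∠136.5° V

Step 1 — Convert each phasor to rectangular form:
  V1 = 28·(cos(-99.5°) + j·sin(-99.5°)) = -4.621 - j27.62 V
  V2 = 15.6·(cos(-53.2°) + j·sin(-53.2°)) = 9.345 - j12.49 V
  V3 = 218·(cos(-45.0°) + j·sin(-45.0°)) = 154.1 - j154.1 V
  V4 = 9.39·(cos(136.5°) + j·sin(136.5°)) = -6.811 + j6.464 V
Step 2 — Sum components: V_total = 152.1 - j187.8 V.
Step 3 — Convert to polar: |V_total| = 241.6 V, ∠V_total = -51.0°.

V_total = 241.6∠-51.0° V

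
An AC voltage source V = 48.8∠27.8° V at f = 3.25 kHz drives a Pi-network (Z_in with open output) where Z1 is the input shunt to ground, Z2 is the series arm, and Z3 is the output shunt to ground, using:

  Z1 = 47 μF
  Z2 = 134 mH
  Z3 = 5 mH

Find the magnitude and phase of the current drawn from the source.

Step 1 — Angular frequency: ω = 2π·f = 2π·3250 = 2.042e+04 rad/s.
Step 2 — Component impedances:
  Z1: Z = 1/(jωC) = -j/(ω·C) = 0 - j1.042 Ω
  Z2: Z = jωL = j·2.042e+04·0.134 = 0 + j2736 Ω
  Z3: Z = jωL = j·2.042e+04·0.005 = 0 + j102.1 Ω
Step 3 — With open output, the series arm Z2 and the output shunt Z3 appear in series to ground: Z2 + Z3 = 0 + j2838 Ω.
Step 4 — Parallel with input shunt Z1: Z_in = Z1 || (Z2 + Z3) = 0 - j1.042 Ω = 1.042∠-90.0° Ω.
Step 5 — Source phasor: V = 48.8∠27.8° V = 43.17 + j22.76 V.
Step 6 — Ohm's law: I = V / Z_total = (43.17 + j22.76) / (0 - j1.042) = -21.84 + j41.42 A.
Step 7 — Convert to polar: |I| = 46.82 A, ∠I = 117.8°.

I = 46.82∠117.8° A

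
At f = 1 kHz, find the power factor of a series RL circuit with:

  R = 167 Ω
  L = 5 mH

Step 1 — Angular frequency: ω = 2π·f = 2π·1000 = 6283 rad/s.
Step 2 — Component impedances:
  R: Z = R = 167 Ω
  L: Z = jωL = j·6283·0.005 = 0 + j31.42 Ω
Step 3 — Series combination: Z_total = R + L = 167 + j31.42 Ω = 169.9∠10.7° Ω.
Step 4 — Power factor: PF = cos(φ) = Re(Z)/|Z| = 167/169.93 = 0.9828.
Step 5 — Type: Im(Z) = 31.42 ⇒ lagging (phase φ = 10.7°).

PF = 0.9828 (lagging, φ = 10.7°)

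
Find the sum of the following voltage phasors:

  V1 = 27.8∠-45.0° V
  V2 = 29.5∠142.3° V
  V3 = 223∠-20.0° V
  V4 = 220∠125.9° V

Step 1 — Convert each phasor to rectangular form:
  V1 = 27.8·(cos(-45.0°) + j·sin(-45.0°)) = 19.66 - j19.66 V
  V2 = 29.5·(cos(142.3°) + j·sin(142.3°)) = -23.34 + j18.04 V
  V3 = 223·(cos(-20.0°) + j·sin(-20.0°)) = 209.6 - j76.27 V
  V4 = 220·(cos(125.9°) + j·sin(125.9°)) = -129 + j178.2 V
Step 2 — Sum components: V_total = 76.87 + j100.3 V.
Step 3 — Convert to polar: |V_total| = 126.4 V, ∠V_total = 52.5°.

V_total = 126.4∠52.5° V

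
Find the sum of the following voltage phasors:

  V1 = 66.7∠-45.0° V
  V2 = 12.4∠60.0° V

Step 1 — Convert each phasor to rectangular form:
  V1 = 66.7·(cos(-45.0°) + j·sin(-45.0°)) = 47.16 - j47.16 V
  V2 = 12.4·(cos(60.0°) + j·sin(60.0°)) = 6.2 + j10.74 V
Step 2 — Sum components: V_total = 53.36 - j36.43 V.
Step 3 — Convert to polar: |V_total| = 64.61 V, ∠V_total = -34.3°.

V_total = 64.61∠-34.3° V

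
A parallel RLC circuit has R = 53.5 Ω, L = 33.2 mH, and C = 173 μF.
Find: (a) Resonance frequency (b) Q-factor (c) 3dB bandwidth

Step 1 — Resonance: ω₀ = 1/√(LC) = 1/√(0.0332·0.000173) = 417.3 rad/s.
Step 2 — f₀ = ω₀/(2π) = 66.41 Hz.
Step 3 — Parallel Q: Q = R/(ω₀L) = 53.5/(417.3·0.0332) = 3.862.
Step 4 — Bandwidth: Δω = ω₀/Q = 108 rad/s; BW = Δω/(2π) = 17.2 Hz.

(a) f₀ = 66.41 Hz  (b) Q = 3.862  (c) BW = 17.2 Hz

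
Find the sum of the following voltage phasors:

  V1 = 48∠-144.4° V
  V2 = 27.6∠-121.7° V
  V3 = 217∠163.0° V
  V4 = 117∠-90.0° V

Step 1 — Convert each phasor to rectangular form:
  V1 = 48·(cos(-144.4°) + j·sin(-144.4°)) = -39.03 - j27.94 V
  V2 = 27.6·(cos(-121.7°) + j·sin(-121.7°)) = -14.5 - j23.48 V
  V3 = 217·(cos(163.0°) + j·sin(163.0°)) = -207.5 + j63.44 V
  V4 = 117·(cos(-90.0°) + j·sin(-90.0°)) = 0 - j117 V
Step 2 — Sum components: V_total = -261 - j105 V.
Step 3 — Convert to polar: |V_total| = 281.4 V, ∠V_total = -158.1°.

V_total = 281.4∠-158.1° V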